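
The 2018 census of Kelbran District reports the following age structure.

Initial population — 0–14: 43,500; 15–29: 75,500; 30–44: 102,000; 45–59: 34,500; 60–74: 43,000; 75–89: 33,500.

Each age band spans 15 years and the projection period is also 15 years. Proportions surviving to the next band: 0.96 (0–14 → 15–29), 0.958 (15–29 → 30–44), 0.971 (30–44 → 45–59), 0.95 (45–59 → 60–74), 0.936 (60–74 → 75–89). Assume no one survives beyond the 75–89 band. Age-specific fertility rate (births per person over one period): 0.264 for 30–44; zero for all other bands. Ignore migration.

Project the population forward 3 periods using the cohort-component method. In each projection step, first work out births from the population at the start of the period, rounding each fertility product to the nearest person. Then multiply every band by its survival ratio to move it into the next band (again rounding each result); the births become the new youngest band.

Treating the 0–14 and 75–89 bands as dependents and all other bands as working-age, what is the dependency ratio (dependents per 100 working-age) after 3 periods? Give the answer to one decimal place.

66.3

(Bands numbered youngest = 1 to oldest = 6.)
— Period 1 —
Births: 102000 × 0.264 = 26928
Band 2: 43500 × 0.96 = 41760
Band 3: 75500 × 0.958 = 72329
Band 4: 102000 × 0.971 = 99042
Band 5: 34500 × 0.95 = 32775
Band 6: 43000 × 0.936 = 40248
End of period: [26928, 41760, 72329, 99042, 32775, 40248]
— Period 2 —
Births: 72329 × 0.264 = 19095
Band 2: 26928 × 0.96 = 25851
Band 3: 41760 × 0.958 = 40006
Band 4: 72329 × 0.971 = 70231
Band 5: 99042 × 0.95 = 94090
Band 6: 32775 × 0.936 = 30677
End of period: [19095, 25851, 40006, 70231, 94090, 30677]
— Period 3 —
Births: 40006 × 0.264 = 10562
Band 2: 19095 × 0.96 = 18331
Band 3: 25851 × 0.958 = 24765
Band 4: 40006 × 0.971 = 38846
Band 5: 70231 × 0.95 = 66719
Band 6: 94090 × 0.936 = 88068
End of period: [10562, 18331, 24765, 38846, 66719, 88068]
Dependents (band 0–14 + band 75–89) = 10562 + 88068 = 98630; working-age = 148661; ratio = 98630/148661 × 100 = 66.3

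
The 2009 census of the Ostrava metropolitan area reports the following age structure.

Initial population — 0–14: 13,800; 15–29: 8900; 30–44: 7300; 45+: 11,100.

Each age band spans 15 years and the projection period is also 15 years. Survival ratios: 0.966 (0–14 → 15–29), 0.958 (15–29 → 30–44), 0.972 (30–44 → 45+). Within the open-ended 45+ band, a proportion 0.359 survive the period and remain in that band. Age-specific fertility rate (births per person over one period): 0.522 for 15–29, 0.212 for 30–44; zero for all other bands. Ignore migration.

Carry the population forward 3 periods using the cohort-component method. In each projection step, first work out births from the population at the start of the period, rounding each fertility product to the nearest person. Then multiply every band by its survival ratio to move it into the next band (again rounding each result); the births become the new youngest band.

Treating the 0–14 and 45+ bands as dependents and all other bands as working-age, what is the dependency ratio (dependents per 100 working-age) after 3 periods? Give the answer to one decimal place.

159.5

[period 1]
Births: 8900 * 0.522 = 4646  |  7300 * 0.212 = 1548 → total 6194
15–29: 13800 * 0.966 = 13331
30–44: 8900 * 0.958 = 8526
45+: 7300 * 0.972 + 11100 * 0.359 = 7096 + 3985 = 11081
End of period: [6194, 13331, 8526, 11081]
[period 2]
Births: 13331 * 0.522 = 6959  |  8526 * 0.212 = 1808 → total 8767
15–29: 6194 * 0.966 = 5983
30–44: 13331 * 0.958 = 12771
45+: 8526 * 0.972 + 11081 * 0.359 = 8287 + 3978 = 12265
End of period: [8767, 5983, 12771, 12265]
[period 3]
Births: 5983 * 0.522 = 3123  |  12771 * 0.212 = 2707 → total 5830
15–29: 8767 * 0.966 = 8469
30–44: 5983 * 0.958 = 5732
45+: 12771 * 0.972 + 12265 * 0.359 = 12413 + 4403 = 16816
End of period: [5830, 8469, 5732, 16816]
Dependents (band 0–14 + band 45+) = 5830 + 16816 = 22646; working-age = 14201; ratio = 22646/14201 × 100 = 159.5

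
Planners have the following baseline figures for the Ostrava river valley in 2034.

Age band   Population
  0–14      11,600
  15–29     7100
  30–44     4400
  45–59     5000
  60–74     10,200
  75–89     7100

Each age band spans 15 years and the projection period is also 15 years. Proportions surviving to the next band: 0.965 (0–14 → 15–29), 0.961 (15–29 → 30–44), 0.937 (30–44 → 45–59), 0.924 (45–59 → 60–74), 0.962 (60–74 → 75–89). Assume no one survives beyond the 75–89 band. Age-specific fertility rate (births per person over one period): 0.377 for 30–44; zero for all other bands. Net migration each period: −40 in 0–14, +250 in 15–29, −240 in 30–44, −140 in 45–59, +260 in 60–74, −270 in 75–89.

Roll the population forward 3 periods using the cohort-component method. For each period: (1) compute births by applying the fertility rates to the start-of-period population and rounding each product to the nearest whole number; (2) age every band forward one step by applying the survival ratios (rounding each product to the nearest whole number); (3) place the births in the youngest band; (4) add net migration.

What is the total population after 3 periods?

— Period 1 —
Births: 4400 * 0.377 = 1659
15–29: 11600 * 0.965 = 11194
30–44: 7100 * 0.961 = 6823
45–59: 4400 * 0.937 = 4123
60–74: 5000 * 0.924 = 4620
75–89: 10200 * 0.962 = 9812
Net migration: 0–14 − 40 → 1619; 15–29 + 250 → 11444; 30–44 − 240 → 6583; 45–59 − 140 → 3983; 60–74 + 260 → 4880; 75–89 − 270 → 9542
Giving 1619 / 11444 / 6583 / 3983 / 4880 / 9542.
— Period 2 —
Births: 6583 * 0.377 = 2482
15–29: 1619 * 0.965 = 1562
30–44: 11444 * 0.961 = 10998
45–59: 6583 * 0.937 = 6168
60–74: 3983 * 0.924 = 3680
75–89: 4880 * 0.962 = 4695
Net migration: 0–14 − 40 → 2442; 15–29 + 250 → 1812; 30–44 − 240 → 10758; 45–59 − 140 → 6028; 60–74 + 260 → 3940; 75–89 − 270 → 4425
Giving 2442 / 1812 / 10758 / 6028 / 3940 / 4425.
— Period 3 —
Births: 10758 * 0.377 = 4056
15–29: 2442 * 0.965 = 2357
30–44: 1812 * 0.961 = 1741
45–59: 10758 * 0.937 = 10080
60–74: 6028 * 0.924 = 5570
75–89: 3940 * 0.962 = 3790
Net migration: 0–14 − 40 → 4016; 15–29 + 250 → 2607; 30–44 − 240 → 1501; 45–59 − 140 → 9940; 60–74 + 260 → 5830; 75–89 − 270 → 3520
Giving 4016 / 2607 / 1501 / 9940 / 5830 / 3520.
Total after period 3: 4016 + 2607 + 1501 + 9940 + 5830 + 3520 = 27414

27414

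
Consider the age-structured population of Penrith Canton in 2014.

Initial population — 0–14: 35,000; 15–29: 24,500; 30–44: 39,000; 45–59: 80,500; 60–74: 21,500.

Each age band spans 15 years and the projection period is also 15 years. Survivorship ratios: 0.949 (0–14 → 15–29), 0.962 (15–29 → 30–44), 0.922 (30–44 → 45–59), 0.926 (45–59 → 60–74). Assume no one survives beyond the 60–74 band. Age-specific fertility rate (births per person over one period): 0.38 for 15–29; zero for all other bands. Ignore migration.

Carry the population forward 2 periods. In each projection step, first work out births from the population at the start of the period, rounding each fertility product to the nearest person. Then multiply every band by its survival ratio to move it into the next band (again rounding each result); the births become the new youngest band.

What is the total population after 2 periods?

Numbering the groups 1..5 from youngest to oldest:
[period 1]
Births: 24500 * 0.38 = 9310
Group 2: 35000 * 0.949 = 33215
Group 3: 24500 * 0.962 = 23569
Group 4: 39000 * 0.922 = 35958
Group 5: 80500 * 0.926 = 74543
→ [9310, 33215, 23569, 35958, 74543]
[period 2]
Births: 33215 * 0.38 = 12622
Group 2: 9310 * 0.949 = 8835
Group 3: 33215 * 0.962 = 31953
Group 4: 23569 * 0.922 = 21731
Group 5: 35958 * 0.926 = 33297
→ [12622, 8835, 31953, 21731, 33297]
Total after period 2: 12622 + 8835 + 31953 + 21731 + 33297 = 108438

108438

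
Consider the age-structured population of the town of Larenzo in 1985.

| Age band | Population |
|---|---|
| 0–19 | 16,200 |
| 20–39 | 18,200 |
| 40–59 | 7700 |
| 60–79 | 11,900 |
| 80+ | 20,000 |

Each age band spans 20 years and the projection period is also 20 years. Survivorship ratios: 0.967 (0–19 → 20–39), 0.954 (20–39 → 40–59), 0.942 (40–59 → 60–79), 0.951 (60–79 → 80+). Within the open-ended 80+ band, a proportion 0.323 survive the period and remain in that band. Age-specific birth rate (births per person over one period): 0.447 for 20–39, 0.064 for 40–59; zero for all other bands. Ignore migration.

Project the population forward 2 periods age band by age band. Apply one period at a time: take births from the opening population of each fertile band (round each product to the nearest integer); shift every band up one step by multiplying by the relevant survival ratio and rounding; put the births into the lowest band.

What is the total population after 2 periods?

(Bands numbered youngest = 1 to oldest = 5.)
Period 1.
Births: 18200 × 0.447 = 8135  |  7700 × 0.064 = 493 → 8628
Band 2: 16200 × 0.967 = 15665
Band 3: 18200 × 0.954 = 17363
Band 4: 7700 × 0.942 = 7253
Band 5: 11900 × 0.951 + 20000 × 0.323 = 11317 + 6460 = 17777
Population now: 0–19=8628, 20–39=15665, 40–59=17363, 60–79=7253, 80+=17777
Period 2.
Births: 15665 × 0.447 = 7002  |  17363 × 0.064 = 1111 → 8113
Band 2: 8628 × 0.967 = 8343
Band 3: 15665 × 0.954 = 14944
Band 4: 17363 × 0.942 = 16356
Band 5: 7253 × 0.951 + 17777 × 0.323 = 6898 + 5742 = 12640
Population now: 0–19=8113, 20–39=8343, 40–59=14944, 60–79=16356, 80+=12640
Total after period 2: 8113 + 8343 + 14944 + 16356 + 12640 = 60396

60396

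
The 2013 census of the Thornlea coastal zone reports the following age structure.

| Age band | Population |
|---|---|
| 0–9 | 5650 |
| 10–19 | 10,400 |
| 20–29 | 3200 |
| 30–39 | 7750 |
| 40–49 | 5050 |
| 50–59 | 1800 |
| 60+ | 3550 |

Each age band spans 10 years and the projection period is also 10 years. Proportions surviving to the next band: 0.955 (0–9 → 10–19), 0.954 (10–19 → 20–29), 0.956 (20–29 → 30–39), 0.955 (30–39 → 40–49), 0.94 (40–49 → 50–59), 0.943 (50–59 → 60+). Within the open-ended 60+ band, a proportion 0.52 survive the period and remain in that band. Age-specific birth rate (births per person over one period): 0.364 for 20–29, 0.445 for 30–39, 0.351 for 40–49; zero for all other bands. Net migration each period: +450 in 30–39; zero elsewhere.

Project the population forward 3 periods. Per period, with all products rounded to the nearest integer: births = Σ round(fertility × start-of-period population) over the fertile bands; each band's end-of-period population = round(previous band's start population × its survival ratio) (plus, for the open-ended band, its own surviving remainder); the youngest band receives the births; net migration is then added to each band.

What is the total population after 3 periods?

Period 1.
Births: 3200 × 0.364 = 1165, 7750 × 0.445 = 3449, 5050 × 0.351 = 1773 → total 6387
10–19: 5650 × 0.955 = 5396
20–29: 10400 × 0.954 = 9922
30–39: 3200 × 0.956 = 3059
40–49: 7750 × 0.955 = 7401
50–59: 5050 × 0.94 = 4747
60+: 1800 × 0.943 + 3550 × 0.52 = 1697 + 1846 = 3543
Net migration: 30–39 + 450 → 3509
Population now: 0–9=6387, 10–19=5396, 20–29=9922, 30–39=3509, 40–49=7401, 50–59=4747, 60+=3543
Period 2.
Births: 9922 × 0.364 = 3612, 3509 × 0.445 = 1562, 7401 × 0.351 = 2598 → total 7772
10–19: 6387 × 0.955 = 6100
20–29: 5396 × 0.954 = 5148
30–39: 9922 × 0.956 = 9485
40–49: 3509 × 0.955 = 3351
50–59: 7401 × 0.94 = 6957
60+: 4747 × 0.943 + 3543 × 0.52 = 4476 + 1842 = 6318
Net migration: 30–39 + 450 → 9935
Population now: 0–9=7772, 10–19=6100, 20–29=5148, 30–39=9935, 40–49=3351, 50–59=6957, 60+=6318
Period 3.
Births: 5148 × 0.364 = 1874, 9935 × 0.445 = 4421, 3351 × 0.351 = 1176 → total 7471
10–19: 7772 × 0.955 = 7422
20–29: 6100 × 0.954 = 5819
30–39: 5148 × 0.956 = 4921
40–49: 9935 × 0.955 = 9488
50–59: 3351 × 0.94 = 3150
60+: 6957 × 0.943 + 6318 × 0.52 = 6560 + 3285 = 9845
Net migration: 30–39 + 450 → 5371
Population now: 0–9=7471, 10–19=7422, 20–29=5819, 30–39=5371, 40–49=9488, 50–59=3150, 60+=9845
Total after period 3: 7471 + 7422 + 5819 + 5371 + 9488 + 3150 + 9845 = 48566

48566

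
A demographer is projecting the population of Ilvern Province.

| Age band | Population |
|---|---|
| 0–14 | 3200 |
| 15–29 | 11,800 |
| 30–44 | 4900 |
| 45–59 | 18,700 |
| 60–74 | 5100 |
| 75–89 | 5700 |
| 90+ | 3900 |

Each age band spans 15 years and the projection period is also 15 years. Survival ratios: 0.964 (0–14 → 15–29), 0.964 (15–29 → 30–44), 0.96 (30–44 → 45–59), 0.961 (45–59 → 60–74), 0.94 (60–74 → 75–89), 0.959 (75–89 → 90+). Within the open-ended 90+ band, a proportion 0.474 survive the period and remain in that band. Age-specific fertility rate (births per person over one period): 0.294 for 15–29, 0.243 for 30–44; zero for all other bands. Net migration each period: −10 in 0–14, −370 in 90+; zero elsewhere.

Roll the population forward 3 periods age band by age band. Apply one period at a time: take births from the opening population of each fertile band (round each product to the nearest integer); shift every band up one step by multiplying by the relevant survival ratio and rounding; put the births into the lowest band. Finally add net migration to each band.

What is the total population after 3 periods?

46875

[period 1]
Births: 11800 × 0.294 = 3469, 4900 × 0.243 = 1191 → 4660
15–29: 3200 × 0.964 = 3085
30–44: 11800 × 0.964 = 11375
45–59: 4900 × 0.96 = 4704
60–74: 18700 × 0.961 = 17971
75–89: 5100 × 0.94 = 4794
90+: 5700 × 0.959 + 3900 × 0.474 = 5466 + 1849 = 7315
Net migration: 0–14 − 10 → 4650; 90+ − 370 → 6945
Population now: 0–14=4650, 15–29=3085, 30–44=11375, 45–59=4704, 60–74=17971, 75–89=4794, 90+=6945
[period 2]
Births: 3085 × 0.294 = 907, 11375 × 0.243 = 2764 → 3671
15–29: 4650 × 0.964 = 4483
30–44: 3085 × 0.964 = 2974
45–59: 11375 × 0.96 = 10920
60–74: 4704 × 0.961 = 4521
75–89: 17971 × 0.94 = 16893
90+: 4794 × 0.959 + 6945 × 0.474 = 4597 + 3292 = 7889
Net migration: 0–14 − 10 → 3661; 90+ − 370 → 7519
Population now: 0–14=3661, 15–29=4483, 30–44=2974, 45–59=10920, 60–74=4521, 75–89=16893, 90+=7519
[period 3]
Births: 4483 × 0.294 = 1318, 2974 × 0.243 = 723 → 2041
15–29: 3661 × 0.964 = 3529
30–44: 4483 × 0.964 = 4322
45–59: 2974 × 0.96 = 2855
60–74: 10920 × 0.961 = 10494
75–89: 4521 × 0.94 = 4250
90+: 16893 × 0.959 + 7519 × 0.474 = 16200 + 3564 = 19764
Net migration: 0–14 − 10 → 2031; 90+ − 370 → 19394
Population now: 0–14=2031, 15–29=3529, 30–44=4322, 45–59=2855, 60–74=10494, 75–89=4250, 90+=19394
Total after period 3: 2031 + 3529 + 4322 + 2855 + 10494 + 4250 + 19394 = 46875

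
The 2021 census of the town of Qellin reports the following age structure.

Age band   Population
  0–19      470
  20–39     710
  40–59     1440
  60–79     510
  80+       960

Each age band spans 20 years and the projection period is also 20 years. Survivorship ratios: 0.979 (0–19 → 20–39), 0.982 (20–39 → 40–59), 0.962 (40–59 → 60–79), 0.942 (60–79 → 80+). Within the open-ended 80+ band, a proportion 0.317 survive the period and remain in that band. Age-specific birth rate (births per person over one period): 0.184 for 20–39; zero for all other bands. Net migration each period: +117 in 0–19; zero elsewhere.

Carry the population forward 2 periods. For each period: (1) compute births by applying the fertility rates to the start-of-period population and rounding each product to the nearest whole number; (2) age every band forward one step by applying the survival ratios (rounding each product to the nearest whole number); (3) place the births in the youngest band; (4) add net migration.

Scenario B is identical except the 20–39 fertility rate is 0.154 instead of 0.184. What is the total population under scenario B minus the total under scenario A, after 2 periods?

Numbering the bands 1..5 from youngest to oldest:
[period 1]
Births: 710 × 0.184 = 131
Band 2: 470 × 0.979 = 460
Band 3: 710 × 0.982 = 697
Band 4: 1440 × 0.962 = 1385
Band 5: 510 × 0.942 + 960 × 0.317 = 480 + 304 = 784
Net migration: Band 1 + 117 → 248
Population now: 0–19=248, 20–39=460, 40–59=697, 60–79=1385, 80+=784
[period 2]
Births: 460 × 0.184 = 85
Band 2: 248 × 0.979 = 243
Band 3: 460 × 0.982 = 452
Band 4: 697 × 0.962 = 671
Band 5: 1385 × 0.942 + 784 × 0.317 = 1305 + 249 = 1554
Net migration: Band 1 + 117 → 202
Population now: 0–19=202, 20–39=243, 40–59=452, 60–79=671, 80+=1554
Scenario A total after 2 periods: 3122
Scenario B projection —
[period 1]
Births: 710 × 0.154 = 109
Band 2: 470 × 0.979 = 460
Band 3: 710 × 0.982 = 697
Band 4: 1440 × 0.962 = 1385
Band 5: 510 × 0.942 + 960 × 0.317 = 480 + 304 = 784
Net migration: Band 1 + 117 → 226
Population now: 0–19=226, 20–39=460, 40–59=697, 60–79=1385, 80+=784
[period 2]
Births: 460 × 0.154 = 71
Band 2: 226 × 0.979 = 221
Band 3: 460 × 0.982 = 452
Band 4: 697 × 0.962 = 671
Band 5: 1385 × 0.942 + 784 × 0.317 = 1305 + 249 = 1554
Net migration: Band 1 + 117 → 188
Population now: 0–19=188, 20–39=221, 40–59=452, 60–79=671, 80+=1554
Scenario B total after 2 periods: 3086
Difference B − A = 3086 − 3122 = -36

-36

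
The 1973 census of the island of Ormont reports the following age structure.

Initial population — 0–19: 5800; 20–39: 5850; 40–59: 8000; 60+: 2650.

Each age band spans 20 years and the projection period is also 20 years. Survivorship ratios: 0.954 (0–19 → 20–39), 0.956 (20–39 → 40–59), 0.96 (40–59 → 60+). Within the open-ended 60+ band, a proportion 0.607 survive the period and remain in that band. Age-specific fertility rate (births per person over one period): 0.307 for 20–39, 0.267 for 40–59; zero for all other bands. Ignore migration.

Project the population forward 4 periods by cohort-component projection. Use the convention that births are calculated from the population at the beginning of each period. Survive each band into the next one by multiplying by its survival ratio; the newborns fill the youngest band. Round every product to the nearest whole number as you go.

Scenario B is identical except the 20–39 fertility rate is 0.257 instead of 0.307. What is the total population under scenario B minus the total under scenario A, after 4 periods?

Numbering the bands 1..4 from youngest to oldest:
— Period 1 —
Births: 5850 × 0.307 = 1796, 8000 × 0.267 = 2136 → 3932
Band 2: 5800 × 0.954 = 5533
Band 3: 5850 × 0.956 = 5593
Band 4: 8000 × 0.96 + 2650 × 0.607 = 7680 + 1609 = 9289
Population now: 0–19=3932, 20–39=5533, 40–59=5593, 60+=9289
— Period 2 —
Births: 5533 × 0.307 = 1699, 5593 × 0.267 = 1493 → 3192
Band 2: 3932 × 0.954 = 3751
Band 3: 5533 × 0.956 = 5290
Band 4: 5593 × 0.96 + 9289 × 0.607 = 5369 + 5638 = 11007
Population now: 0–19=3192, 20–39=3751, 40–59=5290, 60+=11007
— Period 3 —
Births: 3751 × 0.307 = 1152, 5290 × 0.267 = 1412 → 2564
Band 2: 3192 × 0.954 = 3045
Band 3: 3751 × 0.956 = 3586
Band 4: 5290 × 0.96 + 11007 × 0.607 = 5078 + 6681 = 11759
Population now: 0–19=2564, 20–39=3045, 40–59=3586, 60+=11759
— Period 4 —
Births: 3045 × 0.307 = 935, 3586 × 0.267 = 957 → 1892
Band 2: 2564 × 0.954 = 2446
Band 3: 3045 × 0.956 = 2911
Band 4: 3586 × 0.96 + 11759 × 0.607 = 3443 + 7138 = 10581
Population now: 0–19=1892, 20–39=2446, 40–59=2911, 60+=10581
Scenario A total after 4 periods: 17830
Scenario B projection —
— Period 1 —
Births: 5850 × 0.257 = 1503, 8000 × 0.267 = 2136 → 3639
Band 2: 5800 × 0.954 = 5533
Band 3: 5850 × 0.956 = 5593
Band 4: 8000 × 0.96 + 2650 × 0.607 = 7680 + 1609 = 9289
Population now: 0–19=3639, 20–39=5533, 40–59=5593, 60+=9289
— Period 2 —
Births: 5533 × 0.257 = 1422, 5593 × 0.267 = 1493 → 2915
Band 2: 3639 × 0.954 = 3472
Band 3: 5533 × 0.956 = 5290
Band 4: 5593 × 0.96 + 9289 × 0.607 = 5369 + 5638 = 11007
Population now: 0–19=2915, 20–39=3472, 40–59=5290, 60+=11007
— Period 3 —
Births: 3472 × 0.257 = 892, 5290 × 0.267 = 1412 → 2304
Band 2: 2915 × 0.954 = 2781
Band 3: 3472 × 0.956 = 3319
Band 4: 5290 × 0.96 + 11007 × 0.607 = 5078 + 6681 = 11759
Population now: 0–19=2304, 20–39=2781, 40–59=3319, 60+=11759
— Period 4 —
Births: 2781 × 0.257 = 715, 3319 × 0.267 = 886 → 1601
Band 2: 2304 × 0.954 = 2198
Band 3: 2781 × 0.956 = 2659
Band 4: 3319 × 0.96 + 11759 × 0.607 = 3186 + 7138 = 10324
Population now: 0–19=1601, 20–39=2198, 40–59=2659, 60+=10324
Scenario B total after 4 periods: 16782
Difference B − A = 16782 − 17830 = -1048

-1048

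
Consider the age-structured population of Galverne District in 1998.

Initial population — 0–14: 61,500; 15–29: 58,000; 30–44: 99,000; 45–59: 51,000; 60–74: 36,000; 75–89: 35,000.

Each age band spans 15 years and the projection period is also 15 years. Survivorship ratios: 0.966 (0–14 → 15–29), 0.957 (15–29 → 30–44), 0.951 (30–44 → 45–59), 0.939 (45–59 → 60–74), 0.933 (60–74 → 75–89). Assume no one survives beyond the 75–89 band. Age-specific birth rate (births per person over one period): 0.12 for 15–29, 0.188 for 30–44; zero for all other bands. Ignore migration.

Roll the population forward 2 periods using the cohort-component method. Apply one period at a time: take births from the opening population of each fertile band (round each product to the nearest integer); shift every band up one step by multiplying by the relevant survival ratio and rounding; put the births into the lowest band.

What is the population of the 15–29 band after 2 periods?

— Period 1 —
Births: 58000 × 0.12 = 6960, 99000 × 0.188 = 18612 → 25572
15–29: 61500 × 0.966 = 59409
30–44: 58000 × 0.957 = 55506
45–59: 99000 × 0.951 = 94149
60–74: 51000 × 0.939 = 47889
75–89: 36000 × 0.933 = 33588
Giving 25572 / 59409 / 55506 / 94149 / 47889 / 33588.
— Period 2 —
Births: 59409 × 0.12 = 7129, 55506 × 0.188 = 10435 → 17564
15–29: 25572 × 0.966 = 24703
30–44: 59409 × 0.957 = 56854
45–59: 55506 × 0.951 = 52786
60–74: 94149 × 0.939 = 88406
75–89: 47889 × 0.933 = 44680
Giving 17564 / 24703 / 56854 / 52786 / 88406 / 44680.

24703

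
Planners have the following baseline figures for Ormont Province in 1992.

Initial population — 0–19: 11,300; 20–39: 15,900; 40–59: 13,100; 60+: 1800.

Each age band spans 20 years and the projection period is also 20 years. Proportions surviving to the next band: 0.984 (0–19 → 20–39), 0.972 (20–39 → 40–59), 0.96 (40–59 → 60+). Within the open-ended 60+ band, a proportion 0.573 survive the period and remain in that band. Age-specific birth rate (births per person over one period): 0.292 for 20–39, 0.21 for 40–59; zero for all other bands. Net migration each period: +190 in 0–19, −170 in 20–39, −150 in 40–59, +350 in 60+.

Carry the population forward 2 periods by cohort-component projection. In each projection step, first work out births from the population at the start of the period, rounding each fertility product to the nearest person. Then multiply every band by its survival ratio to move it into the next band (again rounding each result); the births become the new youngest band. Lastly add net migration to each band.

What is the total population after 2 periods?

[period 1]
Births: 15900 × 0.292 = 4643  |  13100 × 0.21 = 2751 → 7394
20–39: 11300 × 0.984 = 11119
40–59: 15900 × 0.972 = 15455
60+: 13100 × 0.96 + 1800 × 0.573 = 12576 + 1031 = 13607
Net migration: 0–19 + 190 → 7584; 20–39 − 170 → 10949; 40–59 − 150 → 15305; 60+ + 350 → 13957
Giving 7584 / 10949 / 15305 / 13957.
[period 2]
Births: 10949 × 0.292 = 3197  |  15305 × 0.21 = 3214 → 6411
20–39: 7584 × 0.984 = 7463
40–59: 10949 × 0.972 = 10642
60+: 15305 × 0.96 + 13957 × 0.573 = 14693 + 7997 = 22690
Net migration: 0–19 + 190 → 6601; 20–39 − 170 → 7293; 40–59 − 150 → 10492; 60+ + 350 → 23040
Giving 6601 / 7293 / 10492 / 23040.
Total after period 2: 6601 + 7293 + 10492 + 23040 = 47426

47426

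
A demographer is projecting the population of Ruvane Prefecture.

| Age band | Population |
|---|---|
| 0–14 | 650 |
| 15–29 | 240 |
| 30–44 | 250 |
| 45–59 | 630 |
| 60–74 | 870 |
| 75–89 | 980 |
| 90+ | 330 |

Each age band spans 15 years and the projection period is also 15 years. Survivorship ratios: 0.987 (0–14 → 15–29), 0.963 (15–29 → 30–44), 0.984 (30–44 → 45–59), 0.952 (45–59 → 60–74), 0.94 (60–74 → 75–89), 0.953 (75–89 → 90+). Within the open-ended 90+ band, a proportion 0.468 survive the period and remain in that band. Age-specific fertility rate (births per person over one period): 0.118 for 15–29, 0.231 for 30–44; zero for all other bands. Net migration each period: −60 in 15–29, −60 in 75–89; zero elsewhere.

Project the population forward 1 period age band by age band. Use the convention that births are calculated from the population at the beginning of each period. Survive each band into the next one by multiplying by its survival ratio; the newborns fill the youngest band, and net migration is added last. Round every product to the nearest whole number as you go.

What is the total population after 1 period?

Call the bands 1 to 7, youngest first.
Period 1:
Births: 240 × 0.118 = 28, 250 × 0.231 = 58 ⇒ total 86
Band 2: 650 × 0.987 = 642
Band 3: 240 × 0.963 = 231
Band 4: 250 × 0.984 = 246
Band 5: 630 × 0.952 = 600
Band 6: 870 × 0.94 = 818
Band 7: 980 × 0.953 + 330 × 0.468 = 934 + 154 = 1088
Net migration: Band 2 − 60 → 582; Band 6 − 60 → 758
Population now: 0–14=86, 15–29=582, 30–44=231, 45–59=246, 60–74=600, 75–89=758, 90+=1088
Total after period 1: 86 + 582 + 231 + 246 + 600 + 758 + 1088 = 3591

3591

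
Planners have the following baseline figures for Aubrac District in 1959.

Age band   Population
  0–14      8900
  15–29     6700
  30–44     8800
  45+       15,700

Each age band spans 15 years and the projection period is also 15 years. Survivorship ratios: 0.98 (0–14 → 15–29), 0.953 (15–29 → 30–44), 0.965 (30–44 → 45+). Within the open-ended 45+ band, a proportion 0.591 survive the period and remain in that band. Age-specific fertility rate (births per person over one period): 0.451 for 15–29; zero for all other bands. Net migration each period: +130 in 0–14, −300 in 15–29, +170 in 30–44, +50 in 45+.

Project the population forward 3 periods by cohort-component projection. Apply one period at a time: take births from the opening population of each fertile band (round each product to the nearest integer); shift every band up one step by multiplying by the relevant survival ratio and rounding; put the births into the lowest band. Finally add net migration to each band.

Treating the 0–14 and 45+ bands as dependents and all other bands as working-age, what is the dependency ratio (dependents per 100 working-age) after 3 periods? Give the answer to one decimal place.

303.3

Let group 1 be 0–14 through group 4 = 45+.
Period 1:
Births: 6700 * 0.451 = 3022
Group 2: 8900 * 0.98 = 8722
Group 3: 6700 * 0.953 = 6385
Group 4: 8800 * 0.965 + 15700 * 0.591 = 8492 + 9279 = 17771
Net migration: Group 1 + 130 → 3152; Group 2 − 300 → 8422; Group 3 + 170 → 6555; Group 4 + 50 → 17821
→ [3152, 8422, 6555, 17821]
Period 2:
Births: 8422 * 0.451 = 3798
Group 2: 3152 * 0.98 = 3089
Group 3: 8422 * 0.953 = 8026
Group 4: 6555 * 0.965 + 17821 * 0.591 = 6326 + 10532 = 16858
Net migration: Group 1 + 130 → 3928; Group 2 − 300 → 2789; Group 3 + 170 → 8196; Group 4 + 50 → 16908
→ [3928, 2789, 8196, 16908]
Period 3:
Births: 2789 * 0.451 = 1258
Group 2: 3928 * 0.98 = 3849
Group 3: 2789 * 0.953 = 2658
Group 4: 8196 * 0.965 + 16908 * 0.591 = 7909 + 9993 = 17902
Net migration: Group 1 + 130 → 1388; Group 2 − 300 → 3549; Group 3 + 170 → 2828; Group 4 + 50 → 17952
→ [1388, 3549, 2828, 17952]
Dependents (band 0–14 + band 45+) = 1388 + 17952 = 19340; working-age = 6377; ratio = 19340/6377 × 100 = 303.3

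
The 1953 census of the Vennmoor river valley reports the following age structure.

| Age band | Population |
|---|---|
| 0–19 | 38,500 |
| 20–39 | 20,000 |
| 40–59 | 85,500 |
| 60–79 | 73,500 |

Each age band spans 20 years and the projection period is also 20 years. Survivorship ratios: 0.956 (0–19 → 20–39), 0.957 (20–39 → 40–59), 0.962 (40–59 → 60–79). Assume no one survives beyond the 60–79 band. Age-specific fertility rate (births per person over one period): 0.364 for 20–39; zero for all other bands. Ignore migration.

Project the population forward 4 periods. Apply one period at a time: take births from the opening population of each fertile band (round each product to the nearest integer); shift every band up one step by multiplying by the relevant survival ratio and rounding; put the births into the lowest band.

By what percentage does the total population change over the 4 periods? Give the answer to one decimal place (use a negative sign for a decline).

-88.2

[period 1]
Births: 20000 × 0.364 = 7280
20–39: 38500 × 0.956 = 36806
40–59: 20000 × 0.957 = 19140
60–79: 85500 × 0.962 = 82251
Giving 7280 / 36806 / 19140 / 82251.
[period 2]
Births: 36806 × 0.364 = 13397
20–39: 7280 × 0.956 = 6960
40–59: 36806 × 0.957 = 35223
60–79: 19140 × 0.962 = 18413
Giving 13397 / 6960 / 35223 / 18413.
[period 3]
Births: 6960 × 0.364 = 2533
20–39: 13397 × 0.956 = 12808
40–59: 6960 × 0.957 = 6661
60–79: 35223 × 0.962 = 33885
Giving 2533 / 12808 / 6661 / 33885.
[period 4]
Births: 12808 × 0.364 = 4662
20–39: 2533 × 0.956 = 2422
40–59: 12808 × 0.957 = 12257
60–79: 6661 × 0.962 = 6408
Giving 4662 / 2422 / 12257 / 6408.
Total: 217500 → 25749; change = -191751; percentage change = -88.2%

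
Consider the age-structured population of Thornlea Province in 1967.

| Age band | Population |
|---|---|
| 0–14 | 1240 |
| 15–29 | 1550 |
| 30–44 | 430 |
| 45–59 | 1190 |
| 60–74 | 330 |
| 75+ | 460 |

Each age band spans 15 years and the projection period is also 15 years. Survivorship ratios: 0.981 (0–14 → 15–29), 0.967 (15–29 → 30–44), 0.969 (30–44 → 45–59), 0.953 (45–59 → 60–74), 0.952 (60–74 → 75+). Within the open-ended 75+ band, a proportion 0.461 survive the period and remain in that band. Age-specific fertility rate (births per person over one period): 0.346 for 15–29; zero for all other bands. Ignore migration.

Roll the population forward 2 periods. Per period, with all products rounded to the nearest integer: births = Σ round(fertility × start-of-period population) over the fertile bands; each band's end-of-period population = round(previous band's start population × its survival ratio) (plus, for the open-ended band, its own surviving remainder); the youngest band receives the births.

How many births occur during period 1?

536

(Bands numbered youngest = 1 to oldest = 6.)
Period 1.
Births: 1550 * 0.346 = 536
Band 2: 1240 * 0.981 = 1216
Band 3: 1550 * 0.967 = 1499
Band 4: 430 * 0.969 = 417
Band 5: 1190 * 0.953 = 1134
Band 6: 330 * 0.952 + 460 * 0.461 = 314 + 212 = 526
Giving 536 / 1216 / 1499 / 417 / 1134 / 526.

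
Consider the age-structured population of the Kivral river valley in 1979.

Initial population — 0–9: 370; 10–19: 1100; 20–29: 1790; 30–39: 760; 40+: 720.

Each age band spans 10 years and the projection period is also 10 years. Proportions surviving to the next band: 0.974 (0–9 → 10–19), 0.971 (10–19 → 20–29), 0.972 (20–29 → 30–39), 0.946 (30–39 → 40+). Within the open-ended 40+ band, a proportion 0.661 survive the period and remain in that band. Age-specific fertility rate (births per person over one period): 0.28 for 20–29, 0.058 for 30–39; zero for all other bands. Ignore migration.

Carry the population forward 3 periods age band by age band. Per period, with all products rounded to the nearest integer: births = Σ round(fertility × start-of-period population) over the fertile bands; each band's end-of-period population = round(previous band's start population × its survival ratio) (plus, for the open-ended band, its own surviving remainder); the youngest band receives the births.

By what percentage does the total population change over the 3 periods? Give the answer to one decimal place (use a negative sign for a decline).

(Bands numbered youngest = 1 to oldest = 5.)
Period 1:
Births: 1790 × 0.28 = 501 ; 760 × 0.058 = 44 — total 545
Band 2: 370 × 0.974 = 360
Band 3: 1100 × 0.971 = 1068
Band 4: 1790 × 0.972 = 1740
Band 5: 760 × 0.946 + 720 × 0.661 = 719 + 476 = 1195
Giving 545 / 360 / 1068 / 1740 / 1195.
Period 2:
Births: 1068 × 0.28 = 299 ; 1740 × 0.058 = 101 — total 400
Band 2: 545 × 0.974 = 531
Band 3: 360 × 0.971 = 350
Band 4: 1068 × 0.972 = 1038
Band 5: 1740 × 0.946 + 1195 × 0.661 = 1646 + 790 = 2436
Giving 400 / 531 / 350 / 1038 / 2436.
Period 3:
Births: 350 × 0.28 = 98 ; 1038 × 0.058 = 60 — total 158
Band 2: 400 × 0.974 = 390
Band 3: 531 × 0.971 = 516
Band 4: 350 × 0.972 = 340
Band 5: 1038 × 0.946 + 2436 × 0.661 = 982 + 1610 = 2592
Giving 158 / 390 / 516 / 340 / 2592.
Total: 4740 → 3996; change = -744; percentage change = -15.7%

-15.7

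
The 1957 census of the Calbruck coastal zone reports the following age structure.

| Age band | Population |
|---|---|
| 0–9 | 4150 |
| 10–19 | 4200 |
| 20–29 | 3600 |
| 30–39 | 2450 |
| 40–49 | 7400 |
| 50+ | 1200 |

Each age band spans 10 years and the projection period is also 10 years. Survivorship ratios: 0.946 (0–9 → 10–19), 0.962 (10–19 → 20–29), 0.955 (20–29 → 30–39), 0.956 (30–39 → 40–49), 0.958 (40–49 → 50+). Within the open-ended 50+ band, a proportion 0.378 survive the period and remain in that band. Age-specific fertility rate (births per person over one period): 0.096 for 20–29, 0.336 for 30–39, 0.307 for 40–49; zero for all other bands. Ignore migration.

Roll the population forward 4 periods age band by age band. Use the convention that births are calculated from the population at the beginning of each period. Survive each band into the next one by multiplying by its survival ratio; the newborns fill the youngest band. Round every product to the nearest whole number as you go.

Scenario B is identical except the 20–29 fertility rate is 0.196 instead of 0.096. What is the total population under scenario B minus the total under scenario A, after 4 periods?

Let group 1 be 0–9 through group 6 = 50+.
Period 1.
Births: 3600 × 0.096 = 346, 2450 × 0.336 = 823, 7400 × 0.307 = 2272 → 3441
Group 2: 4150 × 0.946 = 3926
Group 3: 4200 × 0.962 = 4040
Group 4: 3600 × 0.955 = 3438
Group 5: 2450 × 0.956 = 2342
Group 6: 7400 × 0.958 + 1200 × 0.378 = 7089 + 454 = 7543
→ [3441, 3926, 4040, 3438, 2342, 7543]
Period 2.
Births: 4040 × 0.096 = 388, 3438 × 0.336 = 1155, 2342 × 0.307 = 719 → 2262
Group 2: 3441 × 0.946 = 3255
Group 3: 3926 × 0.962 = 3777
Group 4: 4040 × 0.955 = 3858
Group 5: 3438 × 0.956 = 3287
Group 6: 2342 × 0.958 + 7543 × 0.378 = 2244 + 2851 = 5095
→ [2262, 3255, 3777, 3858, 3287, 5095]
Period 3.
Births: 3777 × 0.096 = 363, 3858 × 0.336 = 1296, 3287 × 0.307 = 1009 → 2668
Group 2: 2262 × 0.946 = 2140
Group 3: 3255 × 0.962 = 3131
Group 4: 3777 × 0.955 = 3607
Group 5: 3858 × 0.956 = 3688
Group 6: 3287 × 0.958 + 5095 × 0.378 = 3149 + 1926 = 5075
→ [2668, 2140, 3131, 3607, 3688, 5075]
Period 4.
Births: 3131 × 0.096 = 301, 3607 × 0.336 = 1212, 3688 × 0.307 = 1132 → 2645
Group 2: 2668 × 0.946 = 2524
Group 3: 2140 × 0.962 = 2059
Group 4: 3131 × 0.955 = 2990
Group 5: 3607 × 0.956 = 3448
Group 6: 3688 × 0.958 + 5075 × 0.378 = 3533 + 1918 = 5451
→ [2645, 2524, 2059, 2990, 3448, 5451]
Scenario A total after 4 periods: 19117
Scenario B projection —
Period 1.
Births: 3600 × 0.196 = 706, 2450 × 0.336 = 823, 7400 × 0.307 = 2272 → 3801
Group 2: 4150 × 0.946 = 3926
Group 3: 4200 × 0.962 = 4040
Group 4: 3600 × 0.955 = 3438
Group 5: 2450 × 0.956 = 2342
Group 6: 7400 × 0.958 + 1200 × 0.378 = 7089 + 454 = 7543
→ [3801, 3926, 4040, 3438, 2342, 7543]
Period 2.
Births: 4040 × 0.196 = 792, 3438 × 0.336 = 1155, 2342 × 0.307 = 719 → 2666
Group 2: 3801 × 0.946 = 3596
Group 3: 3926 × 0.962 = 3777
Group 4: 4040 × 0.955 = 3858
Group 5: 3438 × 0.956 = 3287
Group 6: 2342 × 0.958 + 7543 × 0.378 = 2244 + 2851 = 5095
→ [2666, 3596, 3777, 3858, 3287, 5095]
Period 3.
Births: 3777 × 0.196 = 740, 3858 × 0.336 = 1296, 3287 × 0.307 = 1009 → 3045
Group 2: 2666 × 0.946 = 2522
Group 3: 3596 × 0.962 = 3459
Group 4: 3777 × 0.955 = 3607
Group 5: 3858 × 0.956 = 3688
Group 6: 3287 × 0.958 + 5095 × 0.378 = 3149 + 1926 = 5075
→ [3045, 2522, 3459, 3607, 3688, 5075]
Period 4.
Births: 3459 × 0.196 = 678, 3607 × 0.336 = 1212, 3688 × 0.307 = 1132 → 3022
Group 2: 3045 × 0.946 = 2881
Group 3: 2522 × 0.962 = 2426
Group 4: 3459 × 0.955 = 3303
Group 5: 3607 × 0.956 = 3448
Group 6: 3688 × 0.958 + 5075 × 0.378 = 3533 + 1918 = 5451
→ [3022, 2881, 2426, 3303, 3448, 5451]
Scenario B total after 4 periods: 20531
Difference B − A = 20531 − 19117 = 1414

1414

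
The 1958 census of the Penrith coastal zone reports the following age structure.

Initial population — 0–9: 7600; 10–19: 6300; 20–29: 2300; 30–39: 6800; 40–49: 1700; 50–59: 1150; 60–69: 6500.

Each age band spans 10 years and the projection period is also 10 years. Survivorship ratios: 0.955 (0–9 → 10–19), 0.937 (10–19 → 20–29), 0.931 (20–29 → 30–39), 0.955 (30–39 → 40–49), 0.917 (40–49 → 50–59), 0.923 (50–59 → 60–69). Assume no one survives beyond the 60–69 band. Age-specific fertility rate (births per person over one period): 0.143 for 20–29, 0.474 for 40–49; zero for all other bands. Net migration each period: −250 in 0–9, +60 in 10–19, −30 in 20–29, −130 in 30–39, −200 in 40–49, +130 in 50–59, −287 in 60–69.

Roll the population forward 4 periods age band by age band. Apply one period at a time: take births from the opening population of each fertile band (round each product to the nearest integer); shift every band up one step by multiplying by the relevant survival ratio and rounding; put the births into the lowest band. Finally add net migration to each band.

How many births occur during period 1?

Call the bands 1 to 7, youngest first.
— Period 1 —
Births: 2300 * 0.143 = 329, 1700 * 0.474 = 806 → 1135
Band 2: 7600 * 0.955 = 7258
Band 3: 6300 * 0.937 = 5903
Band 4: 2300 * 0.931 = 2141
Band 5: 6800 * 0.955 = 6494
Band 6: 1700 * 0.917 = 1559
Band 7: 1150 * 0.923 = 1061
Net migration: Band 1 − 250 → 885; Band 2 + 60 → 7318; Band 3 − 30 → 5873; Band 4 − 130 → 2011; Band 5 − 200 → 6294; Band 6 + 130 → 1689; Band 7 − 287 → 774
End of period: [885, 7318, 5873, 2011, 6294, 1689, 774]

1135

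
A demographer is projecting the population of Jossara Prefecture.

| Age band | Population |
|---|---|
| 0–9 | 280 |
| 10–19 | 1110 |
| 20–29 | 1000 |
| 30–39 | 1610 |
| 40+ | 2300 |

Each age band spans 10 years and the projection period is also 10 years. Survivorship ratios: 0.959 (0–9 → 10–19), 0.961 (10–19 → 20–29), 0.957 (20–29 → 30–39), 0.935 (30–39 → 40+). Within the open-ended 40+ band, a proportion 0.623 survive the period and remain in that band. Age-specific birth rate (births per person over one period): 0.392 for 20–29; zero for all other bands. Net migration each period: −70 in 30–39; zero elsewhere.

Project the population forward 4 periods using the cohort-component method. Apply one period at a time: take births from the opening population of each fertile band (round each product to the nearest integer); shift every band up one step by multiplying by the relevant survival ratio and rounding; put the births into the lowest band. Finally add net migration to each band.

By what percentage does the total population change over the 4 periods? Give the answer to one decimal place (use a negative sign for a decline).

-57.9

Period 1:
Births: 1000 * 0.392 = 392
10–19: 280 * 0.959 = 269
20–29: 1110 * 0.961 = 1067
30–39: 1000 * 0.957 = 957
40+: 1610 * 0.935 + 2300 * 0.623 = 1505 + 1433 = 2938
Net migration: 30–39 − 70 → 887
Giving 392 / 269 / 1067 / 887 / 2938.
Period 2:
Births: 1067 * 0.392 = 418
10–19: 392 * 0.959 = 376
20–29: 269 * 0.961 = 259
30–39: 1067 * 0.957 = 1021
40+: 887 * 0.935 + 2938 * 0.623 = 829 + 1830 = 2659
Net migration: 30–39 − 70 → 951
Giving 418 / 376 / 259 / 951 / 2659.
Period 3:
Births: 259 * 0.392 = 102
10–19: 418 * 0.959 = 401
20–29: 376 * 0.961 = 361
30–39: 259 * 0.957 = 248
40+: 951 * 0.935 + 2659 * 0.623 = 889 + 1657 = 2546
Net migration: 30–39 − 70 → 178
Giving 102 / 401 / 361 / 178 / 2546.
Period 4:
Births: 361 * 0.392 = 142
10–19: 102 * 0.959 = 98
20–29: 401 * 0.961 = 385
30–39: 361 * 0.957 = 345
40+: 178 * 0.935 + 2546 * 0.623 = 166 + 1586 = 1752
Net migration: 30–39 − 70 → 275
Giving 142 / 98 / 385 / 275 / 1752.
Total: 6300 → 2652; change = -3648; percentage change = -57.9%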